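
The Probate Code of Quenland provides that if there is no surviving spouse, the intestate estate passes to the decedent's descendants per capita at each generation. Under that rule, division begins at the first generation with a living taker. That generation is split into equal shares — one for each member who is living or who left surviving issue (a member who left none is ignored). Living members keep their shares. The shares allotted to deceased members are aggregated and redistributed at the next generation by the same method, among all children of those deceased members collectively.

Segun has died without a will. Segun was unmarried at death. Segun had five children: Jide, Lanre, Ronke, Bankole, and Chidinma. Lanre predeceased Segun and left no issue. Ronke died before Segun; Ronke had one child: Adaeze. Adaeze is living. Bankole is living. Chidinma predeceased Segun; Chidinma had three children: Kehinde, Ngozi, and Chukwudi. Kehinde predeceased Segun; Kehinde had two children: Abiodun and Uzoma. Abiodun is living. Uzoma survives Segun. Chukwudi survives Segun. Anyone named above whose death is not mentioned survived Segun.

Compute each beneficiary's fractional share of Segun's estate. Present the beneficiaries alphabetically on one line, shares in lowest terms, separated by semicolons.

Abiodun 1/16; Adaeze 1/8; Bankole 1/4; Chukwudi 1/8; Jide 1/4; Ngozi 1/8; Uzoma 1/16

There is no surviving spouse, so the entire estate passes to Segun's descendants per capita at each generation.
At generation 1 (Jide, Ronke, Bankole, Chidinma) there are 4 shares of (1)/4 = 1/4 each.
Living: Jide and Bankole — each takes 1/4.
Deceased: Ronke and Chidinma. Their combined 1/2 is pooled and carried to generation 2.
At generation 2 (Adaeze, Kehinde, Ngozi, Chukwudi) there are 4 shares of (1/2)/4 = 1/8 each.
Living: Adaeze, Ngozi, and Chukwudi — each takes 1/8.
Deceased: Kehinde. That 1/8 share is carried to generation 3.
At generation 3 (Abiodun, Uzoma) there are 2 shares of (1/8)/2 = 1/16 each.
Living: Abiodun and Uzoma — each takes 1/16.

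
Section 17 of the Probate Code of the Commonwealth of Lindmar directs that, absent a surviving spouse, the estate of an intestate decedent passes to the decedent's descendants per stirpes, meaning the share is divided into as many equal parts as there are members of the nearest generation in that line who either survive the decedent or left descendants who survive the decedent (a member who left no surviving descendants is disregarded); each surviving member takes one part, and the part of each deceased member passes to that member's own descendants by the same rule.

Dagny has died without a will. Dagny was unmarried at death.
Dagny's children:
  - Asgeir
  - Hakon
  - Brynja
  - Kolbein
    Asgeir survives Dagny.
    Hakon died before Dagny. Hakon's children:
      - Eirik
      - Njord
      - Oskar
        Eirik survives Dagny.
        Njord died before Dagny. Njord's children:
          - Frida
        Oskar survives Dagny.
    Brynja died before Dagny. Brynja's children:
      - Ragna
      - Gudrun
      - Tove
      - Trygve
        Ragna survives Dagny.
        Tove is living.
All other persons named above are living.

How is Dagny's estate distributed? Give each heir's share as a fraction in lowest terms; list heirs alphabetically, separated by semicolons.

There is no surviving spouse, so the entire estate passes to Dagny's descendants per stirpes.
The estate is divided into 4 equal shares of 1/4 among Asgeir, Hakon, Brynja, Kolbein.
Asgeir is living and takes 1/4.
Hakon predeceased; the 1/4 allotted to Hakon's branch passes to Hakon's issue by representation.
The 1/4 is divided into 3 equal shares of 1/12 among Eirik, Njord, Oskar.
Eirik is living and takes 1/12.
Njord predeceased; the 1/12 allotted to Njord's branch passes to Njord's issue by representation.
Frida is the sole taker at this level and receives the full 1/12.
Oskar is living and takes 1/12.
Brynja predeceased; the 1/4 allotted to Brynja's branch passes to Brynja's issue by representation.
The 1/4 is divided into 4 equal shares of 1/16 among Ragna, Gudrun, Tove, Trygve.
Ragna is living and takes 1/16.
Gudrun is living and takes 1/16.
Tove is living and takes 1/16.
Trygve is living and takes 1/16.
Kolbein is living and takes 1/4.

Asgeir 1/4; Eirik 1/12; Frida 1/12; Gudrun 1/16; Kolbein 1/4; Oskar 1/12; Ragna 1/16; Tove 1/16; Trygve 1/16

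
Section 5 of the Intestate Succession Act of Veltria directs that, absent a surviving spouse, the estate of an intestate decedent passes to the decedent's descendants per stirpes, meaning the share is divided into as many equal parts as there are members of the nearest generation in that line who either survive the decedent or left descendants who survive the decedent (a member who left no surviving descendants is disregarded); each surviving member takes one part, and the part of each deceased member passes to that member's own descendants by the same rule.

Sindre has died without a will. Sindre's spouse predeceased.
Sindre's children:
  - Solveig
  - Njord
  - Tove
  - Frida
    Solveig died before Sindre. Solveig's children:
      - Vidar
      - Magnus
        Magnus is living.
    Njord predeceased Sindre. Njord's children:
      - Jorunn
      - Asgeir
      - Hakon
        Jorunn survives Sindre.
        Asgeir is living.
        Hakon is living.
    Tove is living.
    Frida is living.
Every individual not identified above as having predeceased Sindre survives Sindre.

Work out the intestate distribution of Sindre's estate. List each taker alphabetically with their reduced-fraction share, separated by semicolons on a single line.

There is no surviving spouse, so the entire estate passes to Sindre's descendants per stirpes.
The estate is divided into 4 equal shares of 1/4 among Solveig, Njord, Tove, Frida.
Solveig predeceased; the 1/4 allotted to Solveig's branch passes to Solveig's issue by representation.
The 1/4 is divided into 2 equal shares of 1/8 among Vidar, Magnus.
Vidar is living and takes 1/8.
Magnus is living and takes 1/8.
Njord predeceased; the 1/4 allotted to Njord's branch passes to Njord's issue by representation.
The 1/4 is divided into 3 equal shares of 1/12 among Jorunn, Asgeir, Hakon.
Jorunn is living and takes 1/12.
Asgeir is living and takes 1/12.
Hakon is living and takes 1/12.
Tove is living and takes 1/4.
Frida is living and takes 1/4.

Asgeir 1/12; Frida 1/4; Hakon 1/12; Jorunn 1/12; Magnus 1/8; Tove 1/4; Vidar 1/8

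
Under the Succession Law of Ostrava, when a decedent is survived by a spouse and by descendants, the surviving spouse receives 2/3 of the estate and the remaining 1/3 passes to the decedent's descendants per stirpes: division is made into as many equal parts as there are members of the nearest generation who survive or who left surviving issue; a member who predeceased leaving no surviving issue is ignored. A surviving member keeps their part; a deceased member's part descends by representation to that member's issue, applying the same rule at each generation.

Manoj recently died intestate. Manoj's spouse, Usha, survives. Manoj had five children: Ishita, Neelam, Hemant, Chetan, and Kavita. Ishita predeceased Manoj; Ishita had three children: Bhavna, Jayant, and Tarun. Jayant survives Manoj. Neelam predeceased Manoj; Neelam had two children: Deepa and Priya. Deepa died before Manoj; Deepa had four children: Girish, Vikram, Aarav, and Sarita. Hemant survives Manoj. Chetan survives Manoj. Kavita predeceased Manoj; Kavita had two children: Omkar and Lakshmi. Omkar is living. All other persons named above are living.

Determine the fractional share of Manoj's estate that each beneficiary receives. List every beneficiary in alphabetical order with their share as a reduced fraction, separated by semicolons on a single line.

Usha, as surviving spouse, takes 2/3.
The remaining 1/3 passes to Manoj's descendants per stirpes.
The 1/3 is divided into 5 equal shares of 1/15 among Ishita, Neelam, Hemant, Chetan, Kavita.
Ishita predeceased; the 1/15 allotted to Ishita's branch passes to Ishita's issue by representation.
The 1/15 is divided into 3 equal shares of 1/45 among Bhavna, Jayant, Tarun.
Bhavna is living and takes 1/45.
Jayant is living and takes 1/45.
Tarun is living and takes 1/45.
Neelam predeceased; the 1/15 allotted to Neelam's branch passes to Neelam's issue by representation.
The 1/15 is divided into 2 equal shares of 1/30 among Deepa, Priya.
Deepa predeceased; the 1/30 allotted to Deepa's branch passes to Deepa's issue by representation.
The 1/30 is divided into 4 equal shares of 1/120 among Girish, Vikram, Aarav, Sarita.
Girish is living and takes 1/120.
Vikram is living and takes 1/120.
Aarav is living and takes 1/120.
Sarita is living and takes 1/120.
Priya is living and takes 1/30.
Hemant is living and takes 1/15.
Chetan is living and takes 1/15.
Kavita predeceased; the 1/15 allotted to Kavita's branch passes to Kavita's issue by representation.
The 1/15 is divided into 2 equal shares of 1/30 among Omkar, Lakshmi.
Omkar is living and takes 1/30.
Lakshmi is living and takes 1/30.

Aarav 1/120; Bhavna 1/45; Chetan 1/15; Girish 1/120; Hemant 1/15; Jayant 1/45; Lakshmi 1/30; Omkar 1/30; Priya 1/30; Sarita 1/120; Tarun 1/45; Usha 2/3; Vikram 1/120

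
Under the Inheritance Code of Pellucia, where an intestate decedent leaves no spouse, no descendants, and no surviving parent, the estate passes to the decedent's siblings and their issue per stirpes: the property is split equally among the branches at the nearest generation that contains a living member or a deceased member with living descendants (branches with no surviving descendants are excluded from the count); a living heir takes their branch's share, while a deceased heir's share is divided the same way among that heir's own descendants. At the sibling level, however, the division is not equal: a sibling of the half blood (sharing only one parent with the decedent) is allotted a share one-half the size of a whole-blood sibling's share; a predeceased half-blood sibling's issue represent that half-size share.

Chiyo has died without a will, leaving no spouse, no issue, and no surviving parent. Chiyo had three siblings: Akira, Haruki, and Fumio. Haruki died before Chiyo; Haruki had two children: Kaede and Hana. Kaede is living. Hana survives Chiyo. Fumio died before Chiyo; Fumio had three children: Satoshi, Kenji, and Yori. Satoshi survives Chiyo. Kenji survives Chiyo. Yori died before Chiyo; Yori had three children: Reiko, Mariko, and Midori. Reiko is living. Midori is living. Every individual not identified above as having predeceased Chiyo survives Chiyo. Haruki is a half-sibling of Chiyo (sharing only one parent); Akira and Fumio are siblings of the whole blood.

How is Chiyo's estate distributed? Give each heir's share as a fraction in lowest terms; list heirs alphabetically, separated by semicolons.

Akira 2/5; Hana 1/10; Kaede 1/10; Kenji 2/15; Mariko 2/45; Midori 2/45; Reiko 2/45; Satoshi 2/15

No spouse, descendants, or parent survives, so the estate passes to Chiyo's siblings per stirpes.
Half-blood siblings count for one-half the weight of whole-blood siblings at the initial division.
Dividing 1 in proportion to weights (total weight 5/2): Akira (weight 1) → 2/5; Haruki (weight 1/2) → 1/5; Fumio (weight 1) → 2/5.
Akira is living and takes 2/5.
Haruki predeceased; the 1/5 allotted to Haruki's branch passes to Haruki's issue by representation.
The 1/5 is divided into 2 equal shares of 1/10 among Kaede, Hana.
Kaede is living and takes 1/10.
Hana is living and takes 1/10.
Fumio predeceased; the 2/5 allotted to Fumio's branch passes to Fumio's issue by representation.
The 2/5 is divided into 3 equal shares of 2/15 among Satoshi, Kenji, Yori.
Satoshi is living and takes 2/15.
Kenji is living and takes 2/15.
Yori predeceased; the 2/15 allotted to Yori's branch passes to Yori's issue by representation.
The 2/15 is divided into 3 equal shares of 2/45 among Reiko, Mariko, Midori.
Reiko is living and takes 2/45.
Mariko is living and takes 2/45.
Midori is living and takes 2/45.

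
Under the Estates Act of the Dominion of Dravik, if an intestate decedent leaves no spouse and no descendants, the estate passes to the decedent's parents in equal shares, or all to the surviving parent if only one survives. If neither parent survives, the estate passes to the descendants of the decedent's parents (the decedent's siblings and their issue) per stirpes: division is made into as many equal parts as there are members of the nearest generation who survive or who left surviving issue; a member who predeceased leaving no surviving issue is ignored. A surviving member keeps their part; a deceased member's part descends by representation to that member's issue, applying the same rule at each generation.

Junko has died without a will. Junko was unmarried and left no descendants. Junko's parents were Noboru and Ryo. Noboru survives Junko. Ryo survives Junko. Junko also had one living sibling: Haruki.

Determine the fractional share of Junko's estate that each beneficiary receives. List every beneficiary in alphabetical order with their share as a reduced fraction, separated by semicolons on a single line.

Noboru 1/2; Ryo 1/2

Both parents survive, so Noboru and Ryo each take 1/2. The siblings take nothing because a surviving parent has priority.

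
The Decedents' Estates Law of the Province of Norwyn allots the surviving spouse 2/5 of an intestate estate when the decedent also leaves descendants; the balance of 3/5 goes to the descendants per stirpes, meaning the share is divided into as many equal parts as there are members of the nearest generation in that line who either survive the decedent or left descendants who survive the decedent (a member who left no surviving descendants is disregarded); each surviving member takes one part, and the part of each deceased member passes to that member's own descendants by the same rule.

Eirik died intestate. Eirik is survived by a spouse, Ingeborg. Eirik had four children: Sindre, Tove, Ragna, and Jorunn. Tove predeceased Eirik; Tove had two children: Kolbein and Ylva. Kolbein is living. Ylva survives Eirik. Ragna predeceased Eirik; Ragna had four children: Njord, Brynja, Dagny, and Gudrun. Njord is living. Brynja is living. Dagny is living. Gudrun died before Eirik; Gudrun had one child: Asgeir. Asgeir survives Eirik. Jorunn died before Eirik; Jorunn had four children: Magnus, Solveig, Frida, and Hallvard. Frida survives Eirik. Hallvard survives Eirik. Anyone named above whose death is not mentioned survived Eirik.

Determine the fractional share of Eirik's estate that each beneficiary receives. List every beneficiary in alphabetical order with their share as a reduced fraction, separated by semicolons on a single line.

Ingeborg, as surviving spouse, takes 2/5.
The remaining 3/5 passes to Eirik's descendants per stirpes.
The 3/5 is divided into 4 equal shares of 3/20 among Sindre, Tove, Ragna, Jorunn.
Sindre is living and takes 3/20.
Tove predeceased; the 3/20 allotted to Tove's branch passes to Tove's issue by representation.
The 3/20 is divided into 2 equal shares of 3/40 among Kolbein, Ylva.
Kolbein is living and takes 3/40.
Ylva is living and takes 3/40.
Ragna predeceased; the 3/20 allotted to Ragna's branch passes to Ragna's issue by representation.
The 3/20 is divided into 4 equal shares of 3/80 among Njord, Brynja, Dagny, Gudrun.
Njord is living and takes 3/80.
Brynja is living and takes 3/80.
Dagny is living and takes 3/80.
Gudrun predeceased; the 3/80 allotted to Gudrun's branch passes to Gudrun's issue by representation.
Asgeir is the sole taker at this level and receives the full 3/80.
Jorunn predeceased; the 3/20 allotted to Jorunn's branch passes to Jorunn's issue by representation.
The 3/20 is divided into 4 equal shares of 3/80 among Magnus, Solveig, Frida, Hallvard.
Magnus is living and takes 3/80.
Solveig is living and takes 3/80.
Frida is living and takes 3/80.
Hallvard is living and takes 3/80.

Asgeir 3/80; Brynja 3/80; Dagny 3/80; Frida 3/80; Hallvard 3/80; Ingeborg 2/5; Kolbein 3/40; Magnus 3/80; Njord 3/80; Sindre 3/20; Solveig 3/80; Ylva 3/40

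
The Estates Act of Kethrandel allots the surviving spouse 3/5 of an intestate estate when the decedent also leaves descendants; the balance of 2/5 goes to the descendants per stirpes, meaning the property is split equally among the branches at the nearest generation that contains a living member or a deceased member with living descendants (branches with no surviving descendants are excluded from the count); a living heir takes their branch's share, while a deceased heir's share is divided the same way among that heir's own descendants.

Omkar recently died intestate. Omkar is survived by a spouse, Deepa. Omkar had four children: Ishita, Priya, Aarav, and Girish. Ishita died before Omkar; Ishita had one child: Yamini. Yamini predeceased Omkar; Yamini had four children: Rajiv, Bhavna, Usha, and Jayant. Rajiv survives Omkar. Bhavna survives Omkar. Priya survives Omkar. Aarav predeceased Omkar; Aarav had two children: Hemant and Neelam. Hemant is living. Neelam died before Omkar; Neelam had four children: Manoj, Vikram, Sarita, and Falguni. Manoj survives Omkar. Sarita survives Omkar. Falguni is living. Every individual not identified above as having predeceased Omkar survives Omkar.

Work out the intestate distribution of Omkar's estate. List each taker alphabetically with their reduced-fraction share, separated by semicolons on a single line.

Bhavna 1/40; Deepa 3/5; Falguni 1/80; Girish 1/10; Hemant 1/20; Jayant 1/40; Manoj 1/80; Priya 1/10; Rajiv 1/40; Sarita 1/80; Usha 1/40; Vikram 1/80

Deepa, as surviving spouse, takes 3/5.
The remaining 2/5 passes to Omkar's descendants per stirpes.
The 2/5 is divided into 4 equal shares of 1/10 among Ishita, Priya, Aarav, Girish.
Ishita predeceased; the 1/10 allotted to Ishita's branch passes to Ishita's issue by representation.
Yamini's line is the sole branch at this level, so the full 1/10 passes to Yamini's issue by representation.
The 1/10 is divided into 4 equal shares of 1/40 among Rajiv, Bhavna, Usha, Jayant.
Rajiv is living and takes 1/40.
Bhavna is living and takes 1/40.
Usha is living and takes 1/40.
Jayant is living and takes 1/40.
Priya is living and takes 1/10.
Aarav predeceased; the 1/10 allotted to Aarav's branch passes to Aarav's issue by representation.
The 1/10 is divided into 2 equal shares of 1/20 among Hemant, Neelam.
Hemant is living and takes 1/20.
Neelam predeceased; the 1/20 allotted to Neelam's branch passes to Neelam's issue by representation.
The 1/20 is divided into 4 equal shares of 1/80 among Manoj, Vikram, Sarita, Falguni.
Manoj is living and takes 1/80.
Vikram is living and takes 1/80.
Sarita is living and takes 1/80.
Falguni is living and takes 1/80.
Girish is living and takes 1/10.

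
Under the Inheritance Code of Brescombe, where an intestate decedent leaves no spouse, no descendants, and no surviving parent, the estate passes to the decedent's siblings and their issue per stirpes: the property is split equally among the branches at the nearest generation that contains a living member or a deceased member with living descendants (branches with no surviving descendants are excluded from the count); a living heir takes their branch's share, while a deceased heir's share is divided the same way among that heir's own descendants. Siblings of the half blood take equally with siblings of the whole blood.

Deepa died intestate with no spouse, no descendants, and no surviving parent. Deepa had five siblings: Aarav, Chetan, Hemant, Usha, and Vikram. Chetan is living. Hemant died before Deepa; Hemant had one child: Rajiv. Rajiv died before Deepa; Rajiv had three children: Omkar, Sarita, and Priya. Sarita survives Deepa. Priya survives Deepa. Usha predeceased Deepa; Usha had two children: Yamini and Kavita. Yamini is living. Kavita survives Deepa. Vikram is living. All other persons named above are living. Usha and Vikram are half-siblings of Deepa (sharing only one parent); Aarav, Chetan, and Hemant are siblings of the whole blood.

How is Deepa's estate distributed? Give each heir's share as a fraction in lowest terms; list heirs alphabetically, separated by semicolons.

Aarav 1/5; Chetan 1/5; Kavita 1/10; Omkar 1/15; Priya 1/15; Sarita 1/15; Vikram 1/5; Yamini 1/10

No spouse, descendants, or parent survives, so the estate passes to Deepa's siblings per stirpes.
Half-blood and whole-blood siblings take equally under the stated rule.
The estate is divided into 5 equal shares of 1/5 among Aarav, Chetan, Hemant, Usha, Vikram.
Aarav is living and takes 1/5.
Chetan is living and takes 1/5.
Hemant predeceased; the 1/5 allotted to Hemant's branch passes to Hemant's issue by representation.
Rajiv's line is the sole branch at this level, so the full 1/5 passes to Rajiv's issue by representation.
The 1/5 is divided into 3 equal shares of 1/15 among Omkar, Sarita, Priya.
Omkar is living and takes 1/15.
Sarita is living and takes 1/15.
Priya is living and takes 1/15.
Usha predeceased; the 1/5 allotted to Usha's branch passes to Usha's issue by representation.
The 1/5 is divided into 2 equal shares of 1/10 among Yamini, Kavita.
Yamini is living and takes 1/10.
Kavita is living and takes 1/10.
Vikram is living and takes 1/5.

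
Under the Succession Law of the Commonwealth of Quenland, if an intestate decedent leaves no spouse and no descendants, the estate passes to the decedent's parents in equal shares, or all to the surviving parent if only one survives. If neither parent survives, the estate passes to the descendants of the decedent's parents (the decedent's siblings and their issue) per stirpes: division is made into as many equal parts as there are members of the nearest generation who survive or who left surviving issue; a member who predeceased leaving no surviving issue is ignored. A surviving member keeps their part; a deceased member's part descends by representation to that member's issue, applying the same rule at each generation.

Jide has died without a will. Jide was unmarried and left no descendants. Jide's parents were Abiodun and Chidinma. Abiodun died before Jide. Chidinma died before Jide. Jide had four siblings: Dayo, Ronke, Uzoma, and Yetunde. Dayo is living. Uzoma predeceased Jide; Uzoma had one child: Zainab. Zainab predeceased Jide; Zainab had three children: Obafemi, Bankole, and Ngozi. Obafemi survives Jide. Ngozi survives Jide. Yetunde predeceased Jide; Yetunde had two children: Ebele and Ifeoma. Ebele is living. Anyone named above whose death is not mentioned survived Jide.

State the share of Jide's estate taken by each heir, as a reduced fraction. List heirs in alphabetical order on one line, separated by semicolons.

Bankole 1/12; Dayo 1/4; Ebele 1/8; Ifeoma 1/8; Ngozi 1/12; Obafemi 1/12; Ronke 1/4

Neither parent survives and there are no descendants, so the estate passes to Jide's siblings and their issue per stirpes.
The estate is divided into 4 equal shares of 1/4 among Dayo, Ronke, Uzoma, Yetunde.
Dayo is living and takes 1/4.
Ronke is living and takes 1/4.
Uzoma predeceased; the 1/4 allotted to Uzoma's branch passes to Uzoma's issue by representation.
Zainab's line is the sole branch at this level, so the full 1/4 passes to Zainab's issue by representation.
The 1/4 is divided into 3 equal shares of 1/12 among Obafemi, Bankole, Ngozi.
Obafemi is living and takes 1/12.
Bankole is living and takes 1/12.
Ngozi is living and takes 1/12.
Yetunde predeceased; the 1/4 allotted to Yetunde's branch passes to Yetunde's issue by representation.
The 1/4 is divided into 2 equal shares of 1/8 among Ebele, Ifeoma.
Ebele is living and takes 1/8.
Ifeoma is living and takes 1/8.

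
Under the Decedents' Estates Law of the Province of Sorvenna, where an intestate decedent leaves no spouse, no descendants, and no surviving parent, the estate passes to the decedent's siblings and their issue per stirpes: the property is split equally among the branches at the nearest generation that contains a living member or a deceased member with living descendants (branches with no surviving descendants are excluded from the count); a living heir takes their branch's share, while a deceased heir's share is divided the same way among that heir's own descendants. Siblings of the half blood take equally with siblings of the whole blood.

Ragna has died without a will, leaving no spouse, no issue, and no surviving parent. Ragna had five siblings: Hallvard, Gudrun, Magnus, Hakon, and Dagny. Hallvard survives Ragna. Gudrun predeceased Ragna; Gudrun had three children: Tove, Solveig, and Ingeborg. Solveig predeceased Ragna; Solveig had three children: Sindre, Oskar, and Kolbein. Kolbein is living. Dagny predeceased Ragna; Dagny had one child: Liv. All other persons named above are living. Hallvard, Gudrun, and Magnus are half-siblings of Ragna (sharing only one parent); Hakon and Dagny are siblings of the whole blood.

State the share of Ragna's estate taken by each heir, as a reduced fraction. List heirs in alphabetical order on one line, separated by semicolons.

Hakon 1/5; Hallvard 1/5; Ingeborg 1/15; Kolbein 1/45; Liv 1/5; Magnus 1/5; Oskar 1/45; Sindre 1/45; Tove 1/15

No spouse, descendants, or parent survives, so the estate passes to Ragna's siblings per stirpes.
Half-blood and whole-blood siblings take equally under the stated rule.
The estate is divided into 5 equal shares of 1/5 among Hallvard, Gudrun, Magnus, Hakon, Dagny.
Hallvard is living and takes 1/5.
Gudrun predeceased; the 1/5 allotted to Gudrun's branch passes to Gudrun's issue by representation.
The 1/5 is divided into 3 equal shares of 1/15 among Tove, Solveig, Ingeborg.
Tove is living and takes 1/15.
Solveig predeceased; the 1/15 allotted to Solveig's branch passes to Solveig's issue by representation.
The 1/15 is divided into 3 equal shares of 1/45 among Sindre, Oskar, Kolbein.
Sindre is living and takes 1/45.
Oskar is living and takes 1/45.
Kolbein is living and takes 1/45.
Ingeborg is living and takes 1/15.
Magnus is living and takes 1/5.
Hakon is living and takes 1/5.
Dagny predeceased; the 1/5 allotted to Dagny's branch passes to Dagny's issue by representation.
Liv is the sole taker at this level and receives the full 1/5.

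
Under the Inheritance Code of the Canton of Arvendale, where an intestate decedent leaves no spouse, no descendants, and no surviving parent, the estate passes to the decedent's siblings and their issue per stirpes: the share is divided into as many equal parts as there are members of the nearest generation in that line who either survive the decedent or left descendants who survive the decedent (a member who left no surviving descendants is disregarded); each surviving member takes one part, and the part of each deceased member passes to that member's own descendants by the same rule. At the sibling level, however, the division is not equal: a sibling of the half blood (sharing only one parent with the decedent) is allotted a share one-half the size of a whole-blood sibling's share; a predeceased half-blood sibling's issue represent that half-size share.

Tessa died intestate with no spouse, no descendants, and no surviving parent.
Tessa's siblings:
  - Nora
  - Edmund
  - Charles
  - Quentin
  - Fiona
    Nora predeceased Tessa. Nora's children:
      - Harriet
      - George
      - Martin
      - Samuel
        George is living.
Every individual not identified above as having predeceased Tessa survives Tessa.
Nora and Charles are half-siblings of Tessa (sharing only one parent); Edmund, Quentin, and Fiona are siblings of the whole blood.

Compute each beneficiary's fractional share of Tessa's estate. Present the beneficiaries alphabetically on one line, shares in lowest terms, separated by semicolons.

No spouse, descendants, or parent survives, so the estate passes to Tessa's siblings per stirpes.
Half-blood siblings count for one-half the weight of whole-blood siblings at the initial division.
Dividing 1 in proportion to weights (total weight 4): Nora (weight 1/2) → 1/8; Edmund (weight 1) → 1/4; Charles (weight 1/2) → 1/8; Quentin (weight 1) → 1/4; Fiona (weight 1) → 1/4.
Nora predeceased; the 1/8 allotted to Nora's branch passes to Nora's issue by representation.
The 1/8 is divided into 4 equal shares of 1/32 among Harriet, George, Martin, Samuel.
Harriet is living and takes 1/32.
George is living and takes 1/32.
Martin is living and takes 1/32.
Samuel is living and takes 1/32.
Edmund is living and takes 1/4.
Charles is living and takes 1/8.
Quentin is living and takes 1/4.
Fiona is living and takes 1/4.

Charles 1/8; Edmund 1/4; Fiona 1/4; George 1/32; Harriet 1/32; Martin 1/32; Quentin 1/4; Samuel 1/32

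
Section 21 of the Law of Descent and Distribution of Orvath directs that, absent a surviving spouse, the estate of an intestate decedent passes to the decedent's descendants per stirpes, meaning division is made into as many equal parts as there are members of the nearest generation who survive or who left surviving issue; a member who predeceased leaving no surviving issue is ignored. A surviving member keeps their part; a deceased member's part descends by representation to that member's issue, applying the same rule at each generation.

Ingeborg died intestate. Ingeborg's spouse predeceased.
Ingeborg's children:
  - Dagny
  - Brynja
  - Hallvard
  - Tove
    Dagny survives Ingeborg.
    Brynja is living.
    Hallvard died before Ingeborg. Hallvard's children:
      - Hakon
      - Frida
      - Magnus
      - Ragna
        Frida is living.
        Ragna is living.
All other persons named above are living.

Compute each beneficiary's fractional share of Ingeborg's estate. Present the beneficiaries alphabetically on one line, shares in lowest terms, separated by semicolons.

There is no surviving spouse, so the entire estate passes to Ingeborg's descendants per stirpes.
The estate is divided into 4 equal shares of 1/4 among Dagny, Brynja, Hallvard, Tove.
Dagny is living and takes 1/4.
Brynja is living and takes 1/4.
Hallvard predeceased; the 1/4 allotted to Hallvard's branch passes to Hallvard's issue by representation.
The 1/4 is divided into 4 equal shares of 1/16 among Hakon, Frida, Magnus, Ragna.
Hakon is living and takes 1/16.
Frida is living and takes 1/16.
Magnus is living and takes 1/16.
Ragna is living and takes 1/16.
Tove is living and takes 1/4.

Brynja 1/4; Dagny 1/4; Frida 1/16; Hakon 1/16; Magnus 1/16; Ragna 1/16; Tove 1/4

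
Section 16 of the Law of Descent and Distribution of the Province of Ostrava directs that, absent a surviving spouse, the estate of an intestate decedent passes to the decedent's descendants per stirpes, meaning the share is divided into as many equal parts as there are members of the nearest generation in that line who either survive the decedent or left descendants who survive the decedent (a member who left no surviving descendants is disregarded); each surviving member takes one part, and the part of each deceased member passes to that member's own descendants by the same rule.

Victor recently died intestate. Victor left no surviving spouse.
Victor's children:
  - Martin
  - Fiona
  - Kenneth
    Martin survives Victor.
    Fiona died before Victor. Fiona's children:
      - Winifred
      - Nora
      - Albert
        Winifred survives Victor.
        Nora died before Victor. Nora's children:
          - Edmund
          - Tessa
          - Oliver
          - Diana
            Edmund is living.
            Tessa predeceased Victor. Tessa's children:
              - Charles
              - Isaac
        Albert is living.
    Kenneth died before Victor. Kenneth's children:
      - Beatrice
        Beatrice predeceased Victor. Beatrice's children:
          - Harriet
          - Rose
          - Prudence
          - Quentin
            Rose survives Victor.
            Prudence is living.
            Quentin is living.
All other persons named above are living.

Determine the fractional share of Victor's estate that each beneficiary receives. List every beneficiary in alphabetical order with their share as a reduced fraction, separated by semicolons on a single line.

There is no surviving spouse, so the entire estate passes to Victor's descendants per stirpes.
The estate is divided into 3 equal shares of 1/3 among Martin, Fiona, Kenneth.
Martin is living and takes 1/3.
Fiona predeceased; the 1/3 allotted to Fiona's branch passes to Fiona's issue by representation.
The 1/3 is divided into 3 equal shares of 1/9 among Winifred, Nora, Albert.
Winifred is living and takes 1/9.
Nora predeceased; the 1/9 allotted to Nora's branch passes to Nora's issue by representation.
The 1/9 is divided into 4 equal shares of 1/36 among Edmund, Tessa, Oliver, Diana.
Edmund is living and takes 1/36.
Tessa predeceased; the 1/36 allotted to Tessa's branch passes to Tessa's issue by representation.
The 1/36 is divided into 2 equal shares of 1/72 among Charles, Isaac.
Charles is living and takes 1/72.
Isaac is living and takes 1/72.
Oliver is living and takes 1/36.
Diana is living and takes 1/36.
Albert is living and takes 1/9.
Kenneth predeceased; the 1/3 allotted to Kenneth's branch passes to Kenneth's issue by representation.
Beatrice's line is the sole branch at this level, so the full 1/3 passes to Beatrice's issue by representation.
The 1/3 is divided into 4 equal shares of 1/12 among Harriet, Rose, Prudence, Quentin.
Harriet is living and takes 1/12.
Rose is living and takes 1/12.
Prudence is living and takes 1/12.
Quentin is living and takes 1/12.

Albert 1/9; Charles 1/72; Diana 1/36; Edmund 1/36; Harriet 1/12; Isaac 1/72; Martin 1/3; Oliver 1/36; Prudence 1/12; Quentin 1/12; Rose 1/12; Winifred 1/9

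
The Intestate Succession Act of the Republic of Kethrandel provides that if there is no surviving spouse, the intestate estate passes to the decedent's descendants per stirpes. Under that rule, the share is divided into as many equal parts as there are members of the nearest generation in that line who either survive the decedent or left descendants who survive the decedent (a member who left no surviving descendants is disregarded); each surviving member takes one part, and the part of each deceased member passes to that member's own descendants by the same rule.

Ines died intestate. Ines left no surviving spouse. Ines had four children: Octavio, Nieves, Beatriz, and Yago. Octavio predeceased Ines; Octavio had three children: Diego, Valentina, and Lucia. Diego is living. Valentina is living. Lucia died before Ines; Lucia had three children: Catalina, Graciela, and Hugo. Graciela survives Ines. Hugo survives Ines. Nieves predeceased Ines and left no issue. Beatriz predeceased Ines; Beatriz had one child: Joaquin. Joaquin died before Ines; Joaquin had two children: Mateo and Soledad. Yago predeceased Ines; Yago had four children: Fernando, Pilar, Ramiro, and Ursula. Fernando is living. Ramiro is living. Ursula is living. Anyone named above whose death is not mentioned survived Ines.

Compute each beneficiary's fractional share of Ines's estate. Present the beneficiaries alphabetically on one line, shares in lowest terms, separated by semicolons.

There is no surviving spouse, so the entire estate passes to Ines's descendants per stirpes.
Nieves left no surviving issue, so that branch lapses and is disregarded.
The estate is divided into 3 equal shares of 1/3 among Octavio, Beatriz, Yago.
Octavio predeceased; the 1/3 allotted to Octavio's branch passes to Octavio's issue by representation.
The 1/3 is divided into 3 equal shares of 1/9 among Diego, Valentina, Lucia.
Diego is living and takes 1/9.
Valentina is living and takes 1/9.
Lucia predeceased; the 1/9 allotted to Lucia's branch passes to Lucia's issue by representation.
The 1/9 is divided into 3 equal shares of 1/27 among Catalina, Graciela, Hugo.
Catalina is living and takes 1/27.
Graciela is living and takes 1/27.
Hugo is living and takes 1/27.
Beatriz predeceased; the 1/3 allotted to Beatriz's branch passes to Beatriz's issue by representation.
Joaquin's line is the sole branch at this level, so the full 1/3 passes to Joaquin's issue by representation.
The 1/3 is divided into 2 equal shares of 1/6 among Mateo, Soledad.
Mateo is living and takes 1/6.
Soledad is living and takes 1/6.
Yago predeceased; the 1/3 allotted to Yago's branch passes to Yago's issue by representation.
The 1/3 is divided into 4 equal shares of 1/12 among Fernando, Pilar, Ramiro, Ursula.
Fernando is living and takes 1/12.
Pilar is living and takes 1/12.
Ramiro is living and takes 1/12.
Ursula is living and takes 1/12.

Catalina 1/27; Diego 1/9; Fernando 1/12; Graciela 1/27; Hugo 1/27; Mateo 1/6; Pilar 1/12; Ramiro 1/12; Soledad 1/6; Ursula 1/12; Valentina 1/9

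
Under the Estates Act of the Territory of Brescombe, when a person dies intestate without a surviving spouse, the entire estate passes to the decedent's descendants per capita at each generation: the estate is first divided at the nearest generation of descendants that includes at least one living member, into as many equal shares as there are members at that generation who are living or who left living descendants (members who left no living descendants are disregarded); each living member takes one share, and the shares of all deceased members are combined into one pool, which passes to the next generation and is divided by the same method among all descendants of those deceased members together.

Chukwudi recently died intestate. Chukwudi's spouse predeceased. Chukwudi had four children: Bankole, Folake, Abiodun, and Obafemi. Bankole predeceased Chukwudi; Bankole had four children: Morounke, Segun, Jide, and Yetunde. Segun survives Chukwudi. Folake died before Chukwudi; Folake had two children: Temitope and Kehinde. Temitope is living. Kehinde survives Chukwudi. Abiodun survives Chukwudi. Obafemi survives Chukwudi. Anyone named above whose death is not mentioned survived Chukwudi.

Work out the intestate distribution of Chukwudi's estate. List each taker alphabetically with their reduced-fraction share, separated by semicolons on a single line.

Abiodun 1/4; Jide 1/12; Kehinde 1/12; Morounke 1/12; Obafemi 1/4; Segun 1/12; Temitope 1/12; Yetunde 1/12

There is no surviving spouse, so the entire estate passes to Chukwudi's descendants per capita at each generation.
At generation 1 (Bankole, Folake, Abiodun, Obafemi) there are 4 shares of (1)/4 = 1/4 each.
Living: Abiodun and Obafemi — each takes 1/4.
Deceased: Bankole and Folake. Their combined 1/2 is pooled and carried to generation 2.
At generation 2 (Morounke, Segun, Jide, Yetunde, Temitope, Kehinde) there are 6 shares of (1/2)/6 = 1/12 each.
Living: Morounke, Segun, Jide, Yetunde, Temitope, and Kehinde — each takes 1/12.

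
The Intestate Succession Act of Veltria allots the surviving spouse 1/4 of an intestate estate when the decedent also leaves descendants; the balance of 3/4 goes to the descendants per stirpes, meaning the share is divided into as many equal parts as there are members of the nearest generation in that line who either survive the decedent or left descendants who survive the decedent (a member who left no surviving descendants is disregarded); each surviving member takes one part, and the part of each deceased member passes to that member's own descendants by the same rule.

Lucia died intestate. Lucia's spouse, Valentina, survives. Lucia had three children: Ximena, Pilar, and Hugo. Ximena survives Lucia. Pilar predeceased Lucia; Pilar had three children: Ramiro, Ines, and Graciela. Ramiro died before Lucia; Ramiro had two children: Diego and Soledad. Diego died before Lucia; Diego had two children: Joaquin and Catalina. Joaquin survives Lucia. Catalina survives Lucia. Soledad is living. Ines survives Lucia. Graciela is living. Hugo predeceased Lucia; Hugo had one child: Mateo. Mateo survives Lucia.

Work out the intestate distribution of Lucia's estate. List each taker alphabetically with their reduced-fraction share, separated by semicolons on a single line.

Catalina 1/48; Graciela 1/12; Ines 1/12; Joaquin 1/48; Mateo 1/4; Soledad 1/24; Valentina 1/4; Ximena 1/4

Valentina, as surviving spouse, takes 1/4.
The remaining 3/4 passes to Lucia's descendants per stirpes.
The 3/4 is divided into 3 equal shares of 1/4 among Ximena, Pilar, Hugo.
Ximena is living and takes 1/4.
Pilar predeceased; the 1/4 allotted to Pilar's branch passes to Pilar's issue by representation.
The 1/4 is divided into 3 equal shares of 1/12 among Ramiro, Ines, Graciela.
Ramiro predeceased; the 1/12 allotted to Ramiro's branch passes to Ramiro's issue by representation.
The 1/12 is divided into 2 equal shares of 1/24 among Diego, Soledad.
Diego predeceased; the 1/24 allotted to Diego's branch passes to Diego's issue by representation.
The 1/24 is divided into 2 equal shares of 1/48 among Joaquin, Catalina.
Joaquin is living and takes 1/48.
Catalina is living and takes 1/48.
Soledad is living and takes 1/24.
Ines is living and takes 1/12.
Graciela is living and takes 1/12.
Hugo predeceased; the 1/4 allotted to Hugo's branch passes to Hugo's issue by representation.
Mateo is the sole taker at this level and receives the full 1/4.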